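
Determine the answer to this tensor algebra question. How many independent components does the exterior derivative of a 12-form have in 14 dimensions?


The exterior derivative of a p-form is a (p+1)-form.
Its number of independent components is C(n, p+1).
n = 14, p+1 = 13
C(14, 13) = 14

14


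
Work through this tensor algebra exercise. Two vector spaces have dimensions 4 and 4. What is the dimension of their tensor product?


The dimension of a tensor product is the product of dimensions.
dim(V) = 4, dim(W) = 4
dim(V (x) W) = 4 * 4 = 16

16


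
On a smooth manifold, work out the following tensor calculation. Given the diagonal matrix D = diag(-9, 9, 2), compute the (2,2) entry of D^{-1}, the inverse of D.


For a diagonal matrix, the inverse has entries (D^{-1})_{ii} = 1/d_{ii}.
The diagonal entries are: d_{11} = -9, d_{22} = 9, d_{33} = 2
We need (D^{-1})_{22} = 1/d_{22} = 1/9 = 1/9

1/9


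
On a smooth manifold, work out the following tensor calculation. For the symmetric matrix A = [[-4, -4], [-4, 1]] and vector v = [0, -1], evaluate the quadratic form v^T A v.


First compute Av:
(Av)_1 = -4*0 + -4*-1 = 4
(Av)_2 = -4*0 + 1*-1 = -1
Av = [4, -1]
Then v^T (Av) = 0*4 + -1*-1
= 0 + 1 = 1

1


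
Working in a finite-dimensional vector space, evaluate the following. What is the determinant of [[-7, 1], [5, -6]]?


For a 2x2 matrix [[a, b], [c, d]], det = a*d - b*c.
a = -7, b = 1, c = 5, d = -6
a*d = -7 * -6 = 42
b*c = 1 * 5 = 5
det = 42 - 5 = 37

37


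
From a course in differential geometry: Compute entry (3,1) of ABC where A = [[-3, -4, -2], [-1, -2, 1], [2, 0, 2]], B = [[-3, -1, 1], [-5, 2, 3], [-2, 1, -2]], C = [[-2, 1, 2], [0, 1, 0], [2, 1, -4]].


(ABC)_{31} = sum_m (AB)_{3m} C_{m1}. First compute row 3 of AB.
(AB)_{31} = 2*-3 + 0*-5 + 2*-2 = -10
(AB)_{32} = 2*-1 + 0*2 + 2*1 = 0
(AB)_{33} = 2*1 + 0*3 + 2*-2 = -2
Now contract with column 1 of C:
(AB)_{31} * C_{11} = -10 * -2 = 20
(AB)_{32} * C_{21} = 0 * 0 = 0
(AB)_{33} * C_{31} = -2 * 2 = -4
(ABC)_{31} = 20 + 0 + -4 = 16

16


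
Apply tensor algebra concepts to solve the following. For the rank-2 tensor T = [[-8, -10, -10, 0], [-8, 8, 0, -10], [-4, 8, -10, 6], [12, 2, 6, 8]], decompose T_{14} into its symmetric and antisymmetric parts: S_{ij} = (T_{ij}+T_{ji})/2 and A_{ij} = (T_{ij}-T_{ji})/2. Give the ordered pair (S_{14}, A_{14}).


T_{14} = 0
T_{41} = 12
S_{14} = (0 + 12)/2 = 12/2 = 6
A_{14} = (0 - 12)/2 = -12/2 = -6
Check: S + A = 6 + -6 = 0 = T_{14}.

(6, -6)


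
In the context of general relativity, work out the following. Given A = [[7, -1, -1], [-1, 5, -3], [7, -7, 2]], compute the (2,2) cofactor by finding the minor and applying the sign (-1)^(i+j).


To find cofactor C_{22}, delete row 2 and column 2.
The resulting 2x2 submatrix is: [[7, -1], [7, 2]]
Minor M_{22} = 7*2 - -1*7
  = 14 - -7 = 21
Sign = (-1)^(2+2) = (-1)^4 = 1
Cofactor C_{22} = 1 * 21 = 21

21


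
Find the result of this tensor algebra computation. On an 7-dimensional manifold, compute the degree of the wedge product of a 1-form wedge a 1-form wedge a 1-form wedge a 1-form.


The degree of a wedge product is the sum of the degrees of the individual forms.
Degrees: 1, 1, 1, 1
Total degree = 1 + 1 + 1 + 1 = 4

4


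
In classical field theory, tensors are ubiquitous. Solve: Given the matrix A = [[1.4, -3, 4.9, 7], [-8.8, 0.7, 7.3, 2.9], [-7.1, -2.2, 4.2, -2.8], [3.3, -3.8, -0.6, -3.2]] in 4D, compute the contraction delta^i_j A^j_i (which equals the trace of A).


The contraction (trace) of a rank-2 tensor is the sum of its diagonal elements.
Diagonal entries: A[1,1] = 1.4, A[2,2] = 0.7, A[3,3] = 4.2, A[4,4] = -3.2
Tr(A) = 1.4 + 0.7 + 4.2 + -3.2 = 3.1

3.1


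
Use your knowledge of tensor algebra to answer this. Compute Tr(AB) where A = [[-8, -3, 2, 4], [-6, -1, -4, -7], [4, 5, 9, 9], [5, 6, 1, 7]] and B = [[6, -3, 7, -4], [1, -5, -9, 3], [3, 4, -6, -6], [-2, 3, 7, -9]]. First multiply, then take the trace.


Tr(AB) = sum_i (AB)_{ii} where (AB)_{ii} = sum_k A_{ik} B_{ki}.
(AB)_{11} = -8*6 + -3*1 + 2*3 + 4*-2 = -53
(AB)_{22} = -6*-3 + -1*-5 + -4*4 + -7*3 = -14
(AB)_{33} = 4*7 + 5*-9 + 9*-6 + 9*7 = -8
(AB)_{44} = 5*-4 + 6*3 + 1*-6 + 7*-9 = -71
Tr(AB) = -53 + -14 + -8 + -71 = -146

-146


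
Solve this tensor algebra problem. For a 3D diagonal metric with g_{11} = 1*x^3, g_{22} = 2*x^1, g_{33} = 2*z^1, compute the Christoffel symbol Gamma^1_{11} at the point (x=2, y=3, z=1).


For a diagonal metric, Gamma^k_{ij} = (1/2) g^{kk} (dg_{ik}/dx_j + dg_{jk}/dx_i - dg_{ij}/dx_k).
The metric is diagonal, so g_{ab} = 0 for a != b.
At the given point: g_{11} = 8, g_{22} = 4, g_{33} = 2
g^{11} = 1/8
dg_{11}/dx_1 = dg_{11}/dx_1 = 12
dg_{11}/dx_1 = dg_{11}/dx_1 = 12
dg_{11}/dx_1 = dg_{11}/dx_1 = 12
Numerator = 12 + 12 - 12 = 12
Gamma^1_{11} = 12 / (2 * 8) = 3/4

3/4


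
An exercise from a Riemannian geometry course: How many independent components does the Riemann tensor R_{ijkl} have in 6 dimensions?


The Riemann tensor in d dimensions has d^2(d^2 - 1)/12 independent components.
d = 6, so d^2 = 36
d^2 - 1 = 35
d^2(d^2 - 1) = 36 * 35 = 1260
Divide by 12: 1260 / 12 = 105

105


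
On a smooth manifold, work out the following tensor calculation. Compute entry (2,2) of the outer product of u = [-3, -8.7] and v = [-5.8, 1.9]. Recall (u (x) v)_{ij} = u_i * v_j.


The outer product entry T_{ij} = u_i * v_j.
We need i=2, j=2.
u_2 = -8.7, v_2 = 1.9
T_{2,2} = -8.7 * 1.9 = -16.53

-16.53


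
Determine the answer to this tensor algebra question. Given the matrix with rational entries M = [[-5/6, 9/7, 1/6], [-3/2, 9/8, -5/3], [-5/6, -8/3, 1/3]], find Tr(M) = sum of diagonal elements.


The trace is the sum of diagonal entries.
Diagonal: M[1,1] = -5/6, M[2,2] = 9/8, M[3,3] = 1/3
Tr(M) = -5/6 + 9/8 + 1/3
Computing step by step:
After adding M[1,1]: -5/6
After adding M[2,2]: 7/24
After adding M[3,3]: 5/8
Tr(M) = 5/8

5/8


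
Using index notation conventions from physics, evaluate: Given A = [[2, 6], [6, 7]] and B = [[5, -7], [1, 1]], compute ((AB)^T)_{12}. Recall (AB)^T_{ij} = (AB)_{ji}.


(AB)^T_{ij} = (AB)_{ji} = sum_k A_{jk} B_{ki}.
For i=1, j=2 we need (AB)_{21}:
A_{21} * B_{11} = 6 * 5 = 30
A_{22} * B_{21} = 7 * 1 = 7
Sum = 30 + 7 = 37

37


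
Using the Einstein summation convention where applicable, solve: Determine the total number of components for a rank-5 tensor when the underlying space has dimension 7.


The number of components of a rank-r tensor in d dimensions is d^r.
Here d = 7 and r = 5.
7^5 = 16807

16807


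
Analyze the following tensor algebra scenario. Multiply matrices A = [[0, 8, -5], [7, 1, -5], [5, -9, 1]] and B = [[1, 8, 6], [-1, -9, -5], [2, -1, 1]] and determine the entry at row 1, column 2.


(AB)_{ij} = sum_k A_{ik} B_{kj}.
For i=1, j=2:
A_{11} * B_{12} = 0 * 8 = 0
A_{12} * B_{22} = 8 * -9 = -72
A_{13} * B_{32} = -5 * -1 = 5
Sum = 0 + -72 + 5 = -67

-67


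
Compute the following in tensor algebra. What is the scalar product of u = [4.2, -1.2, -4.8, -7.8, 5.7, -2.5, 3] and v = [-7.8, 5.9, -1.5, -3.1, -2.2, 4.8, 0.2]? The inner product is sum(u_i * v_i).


The inner product u . v = sum of u_i * v_i.
Term-by-term: 4.2 * -7.8, -1.2 * 5.9, -4.8 * -1.5, -7.8 * -3.1, 5.7 * -2.2, -2.5 * 4.8, 3 * 0.2
Products: -32.76, -7.08, 7.2, 24.18, -12.54, -12, 0.6
Sum = -32.76 + -7.08 + 7.2 + 24.18 + -12.54 + -12 + 0.6 = -32.4

-32.4


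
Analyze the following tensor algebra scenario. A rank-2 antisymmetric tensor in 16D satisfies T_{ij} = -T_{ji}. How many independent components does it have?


An antisymmetric rank-2 tensor satisfies A_{ij} = -A_{ji}, so diagonal entries are zero.
The independent components are the upper-triangular entries: C(n, 2) = n(n-1)/2.
n = 16
C(16, 2) = 16 * 15 / 2 = 240 / 2 = 120

120


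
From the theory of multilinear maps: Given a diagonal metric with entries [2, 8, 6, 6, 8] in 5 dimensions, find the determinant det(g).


For a diagonal metric, the determinant is the product of diagonal entries.
Diagonal entries: 2, 8, 6, 6, 8
det(g) = 2 * 8 * 6 * 6 * 8 = 4608

4608


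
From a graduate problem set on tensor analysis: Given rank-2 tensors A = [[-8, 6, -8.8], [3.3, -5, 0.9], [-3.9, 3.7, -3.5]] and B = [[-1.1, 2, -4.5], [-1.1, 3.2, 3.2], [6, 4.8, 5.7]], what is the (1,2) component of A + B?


Tensor addition is component-wise: (A + B)_{ij} = A_{ij} + B_{ij}.
A_{12} = 6
B_{12} = 2
(A + B)_{12} = 6 + 2 = 8

8


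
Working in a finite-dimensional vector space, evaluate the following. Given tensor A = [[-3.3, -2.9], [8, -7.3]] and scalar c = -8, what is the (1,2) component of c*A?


Scalar multiplication: (cA)_{ij} = c * A_{ij}.
c = -8
A_{12} = -2.9
(cA)_{12} = -8 * -2.9 = 23.2

23.2


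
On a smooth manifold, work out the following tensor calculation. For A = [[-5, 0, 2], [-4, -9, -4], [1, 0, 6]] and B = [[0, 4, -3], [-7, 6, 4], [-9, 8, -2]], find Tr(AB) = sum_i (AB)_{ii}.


Tr(AB) = sum_i (AB)_{ii} where (AB)_{ii} = sum_k A_{ik} B_{ki}.
(AB)_{11} = -5*0 + 0*-7 + 2*-9 = -18
(AB)_{22} = -4*4 + -9*6 + -4*8 = -102
(AB)_{33} = 1*-3 + 0*4 + 6*-2 = -15
Tr(AB) = -18 + -102 + -15 = -135

-135


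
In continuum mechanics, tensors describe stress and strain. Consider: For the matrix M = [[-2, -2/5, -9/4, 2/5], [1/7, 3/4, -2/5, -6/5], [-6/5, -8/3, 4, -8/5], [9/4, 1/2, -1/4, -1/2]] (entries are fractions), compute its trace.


The trace is the sum of diagonal entries.
Diagonal: M[1,1] = -2, M[2,2] = 3/4, M[3,3] = 4, M[4,4] = -1/2
Tr(M) = -2 + 3/4 + 4 + -1/2
Computing step by step:
After adding M[1,1]: -2
After adding M[2,2]: -5/4
After adding M[3,3]: 11/4
After adding M[4,4]: 9/4
Tr(M) = 9/4

9/4


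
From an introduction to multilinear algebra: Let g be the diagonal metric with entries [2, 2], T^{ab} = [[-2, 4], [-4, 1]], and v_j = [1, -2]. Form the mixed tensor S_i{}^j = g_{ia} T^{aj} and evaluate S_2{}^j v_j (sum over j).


Step 1: lower the first index. For a diagonal metric, g_{ia} T^{aj} = g_{ii} T^{ij} (no sum on i).
g_{22} = 2
S_2{}^1 = 2 * T^{21} = 2 * -4 = -8
S_2{}^2 = 2 * T^{22} = 2 * 1 = 2
Step 2: contract S_2{}^j with v_j.
S_2{}^1 * v_1 = -8 * 1 = -8
S_2{}^2 * v_2 = 2 * -2 = -4
Result = -8 + -4 = -12

-12


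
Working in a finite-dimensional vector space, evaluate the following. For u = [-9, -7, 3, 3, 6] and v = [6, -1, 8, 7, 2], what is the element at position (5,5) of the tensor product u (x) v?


The outer product entry T_{ij} = u_i * v_j.
We need i=5, j=5.
u_5 = 6, v_5 = 2
T_{5,5} = 6 * 2 = 12

12


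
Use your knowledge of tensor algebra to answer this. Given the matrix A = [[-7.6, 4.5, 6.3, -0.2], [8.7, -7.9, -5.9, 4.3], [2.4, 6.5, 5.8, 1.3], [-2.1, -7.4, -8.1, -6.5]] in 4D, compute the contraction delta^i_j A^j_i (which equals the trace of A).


The contraction (trace) of a rank-2 tensor is the sum of its diagonal elements.
Diagonal entries: A[1,1] = -7.6, A[2,2] = -7.9, A[3,3] = 5.8, A[4,4] = -6.5
Tr(A) = -7.6 + -7.9 + 5.8 + -6.5 = -16.2

-16.2


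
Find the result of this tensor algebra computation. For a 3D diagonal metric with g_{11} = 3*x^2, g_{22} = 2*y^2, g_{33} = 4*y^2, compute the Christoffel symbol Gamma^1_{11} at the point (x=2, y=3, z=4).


For a diagonal metric, Gamma^k_{ij} = (1/2) g^{kk} (dg_{ik}/dx_j + dg_{jk}/dx_i - dg_{ij}/dx_k).
The metric is diagonal, so g_{ab} = 0 for a != b.
At the given point: g_{11} = 12, g_{22} = 18, g_{33} = 36
g^{11} = 1/12
dg_{11}/dx_1 = dg_{11}/dx_1 = 12
dg_{11}/dx_1 = dg_{11}/dx_1 = 12
dg_{11}/dx_1 = dg_{11}/dx_1 = 12
Numerator = 12 + 12 - 12 = 12
Gamma^1_{11} = 12 / (2 * 12) = 1/2

1/2


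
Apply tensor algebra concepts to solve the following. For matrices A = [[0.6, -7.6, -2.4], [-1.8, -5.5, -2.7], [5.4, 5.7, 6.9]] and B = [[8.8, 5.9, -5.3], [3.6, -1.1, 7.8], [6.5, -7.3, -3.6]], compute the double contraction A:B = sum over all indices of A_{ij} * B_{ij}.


A:B = sum over all i,j of A_{ij} * B_{ij}.
Row 1: 0.6*8.8=5.28, -7.6*5.9=-44.84, -2.4*-5.3=12.72 => row sum = -26.84
Row 2: -1.8*3.6=-6.48, -5.5*-1.1=6.05, -2.7*7.8=-21.06 => row sum = -21.49
Row 3: 5.4*6.5=35.1, 5.7*-7.3=-41.61, 6.9*-3.6=-24.84 => row sum = -31.35
Total = -26.84 + -21.49 + -31.35 = -79.68

-79.68


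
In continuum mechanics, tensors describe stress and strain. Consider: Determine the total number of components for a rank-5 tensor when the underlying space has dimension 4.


The number of components of a rank-r tensor in d dimensions is d^r.
Here d = 4 and r = 5.
4^5 = 1024

1024


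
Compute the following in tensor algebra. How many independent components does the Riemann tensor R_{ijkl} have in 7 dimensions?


The Riemann tensor in d dimensions has d^2(d^2 - 1)/12 independent components.
d = 7, so d^2 = 49
d^2 - 1 = 48
d^2(d^2 - 1) = 49 * 48 = 2352
Divide by 12: 2352 / 12 = 196

196


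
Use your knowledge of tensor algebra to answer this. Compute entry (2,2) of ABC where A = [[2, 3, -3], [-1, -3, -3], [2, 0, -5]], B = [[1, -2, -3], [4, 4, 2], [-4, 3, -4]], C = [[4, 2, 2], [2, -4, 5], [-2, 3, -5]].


(ABC)_{22} = sum_m (AB)_{2m} C_{m2}. First compute row 2 of AB.
(AB)_{21} = -1*1 + -3*4 + -3*-4 = -1
(AB)_{22} = -1*-2 + -3*4 + -3*3 = -19
(AB)_{23} = -1*-3 + -3*2 + -3*-4 = 9
Now contract with column 2 of C:
(AB)_{21} * C_{12} = -1 * 2 = -2
(AB)_{22} * C_{22} = -19 * -4 = 76
(AB)_{23} * C_{32} = 9 * 3 = 27
(ABC)_{22} = -2 + 76 + 27 = 101

101


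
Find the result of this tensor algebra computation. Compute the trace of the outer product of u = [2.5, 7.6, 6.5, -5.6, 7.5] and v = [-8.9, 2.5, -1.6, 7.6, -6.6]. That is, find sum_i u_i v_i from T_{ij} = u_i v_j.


The outer product gives T_{ij} = u_i v_j.
The trace (contraction) is Tr(T) = sum_i T_{ii} = sum_i u_i v_i.
Diagonal entries:
T_{11} = u_1 * v_1 = 2.5 * -8.9 = -22.25
T_{22} = u_2 * v_2 = 7.6 * 2.5 = 19
T_{33} = u_3 * v_3 = 6.5 * -1.6 = -10.4
T_{44} = u_4 * v_4 = -5.6 * 7.6 = -42.56
T_{55} = u_5 * v_5 = 7.5 * -6.6 = -49.5
Tr(T) = -22.25 + 19 + -10.4 + -42.56 + -49.5 = -105.71

-105.71


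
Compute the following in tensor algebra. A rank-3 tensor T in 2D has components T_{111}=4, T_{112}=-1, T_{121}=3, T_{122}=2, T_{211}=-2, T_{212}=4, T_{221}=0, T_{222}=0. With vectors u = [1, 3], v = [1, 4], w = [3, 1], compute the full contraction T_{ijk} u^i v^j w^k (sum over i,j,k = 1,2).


S = sum over i,j,k of T_{ijk} u_i v_j w_k. Expanding all 8 terms:
T_{111}*u_1*v_1*w_1 = 4*1*1*3 = 12  (running total: 12)
T_{112}*u_1*v_1*w_2 = -1*1*1*1 = -1  (running total: 11)
T_{121}*u_1*v_2*w_1 = 3*1*4*3 = 36  (running total: 47)
T_{122}*u_1*v_2*w_2 = 2*1*4*1 = 8  (running total: 55)
T_{211}*u_2*v_1*w_1 = -2*3*1*3 = -18  (running total: 37)
T_{212}*u_2*v_1*w_2 = 4*3*1*1 = 12  (running total: 49)
T_{221}*u_2*v_2*w_1 = 0*3*4*3 = 0  (running total: 49)
T_{222}*u_2*v_2*w_2 = 0*3*4*1 = 0  (running total: 49)
S = 49

49


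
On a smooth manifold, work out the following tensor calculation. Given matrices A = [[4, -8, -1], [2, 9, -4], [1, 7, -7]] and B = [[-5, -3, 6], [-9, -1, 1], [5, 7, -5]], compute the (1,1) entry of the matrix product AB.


(AB)_{ij} = sum_k A_{ik} B_{kj}.
For i=1, j=1:
A_{11} * B_{11} = 4 * -5 = -20
A_{12} * B_{21} = -8 * -9 = 72
A_{13} * B_{31} = -1 * 5 = -5
Sum = -20 + 72 + -5 = 47

47


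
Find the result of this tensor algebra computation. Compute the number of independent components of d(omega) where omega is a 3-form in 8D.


The exterior derivative of a p-form is a (p+1)-form.
Its number of independent components is C(n, p+1).
n = 8, p+1 = 4
C(8, 4) = 70

70


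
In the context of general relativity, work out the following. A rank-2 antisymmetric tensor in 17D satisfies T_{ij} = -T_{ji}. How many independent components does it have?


An antisymmetric rank-2 tensor satisfies A_{ij} = -A_{ji}, so diagonal entries are zero.
The independent components are the upper-triangular entries: C(n, 2) = n(n-1)/2.
n = 17
C(17, 2) = 17 * 16 / 2 = 272 / 2 = 136

136


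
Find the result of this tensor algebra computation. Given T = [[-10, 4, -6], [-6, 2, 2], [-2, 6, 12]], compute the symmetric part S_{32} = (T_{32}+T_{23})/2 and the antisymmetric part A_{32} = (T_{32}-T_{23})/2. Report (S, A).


T_{32} = 6
T_{23} = 2
S_{32} = (6 + 2)/2 = 8/2 = 4
A_{32} = (6 - 2)/2 = 4/2 = 2
Check: S + A = 4 + 2 = 6 = T_{32}.

(4, 2)


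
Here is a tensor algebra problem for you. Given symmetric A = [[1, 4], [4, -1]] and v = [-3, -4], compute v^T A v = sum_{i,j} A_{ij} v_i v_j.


First compute Av:
(Av)_1 = 1*-3 + 4*-4 = -19
(Av)_2 = 4*-3 + -1*-4 = -8
Av = [-19, -8]
Then v^T (Av) = -3*-19 + -4*-8
= 57 + 32 = 89

89


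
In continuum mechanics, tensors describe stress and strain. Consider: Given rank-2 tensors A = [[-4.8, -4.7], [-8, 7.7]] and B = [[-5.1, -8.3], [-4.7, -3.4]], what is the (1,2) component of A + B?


Tensor addition is component-wise: (A + B)_{ij} = A_{ij} + B_{ij}.
A_{12} = -4.7
B_{12} = -8.3
(A + B)_{12} = -4.7 + -8.3 = -13

-13


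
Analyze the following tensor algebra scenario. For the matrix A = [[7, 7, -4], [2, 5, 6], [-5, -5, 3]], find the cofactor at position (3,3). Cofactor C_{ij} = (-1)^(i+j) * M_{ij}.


To find cofactor C_{33}, delete row 3 and column 3.
The resulting 2x2 submatrix is: [[7, 7], [2, 5]]
Minor M_{33} = 7*5 - 7*2
  = 35 - 14 = 21
Sign = (-1)^(3+3) = (-1)^6 = 1
Cofactor C_{33} = 1 * 21 = 21

21


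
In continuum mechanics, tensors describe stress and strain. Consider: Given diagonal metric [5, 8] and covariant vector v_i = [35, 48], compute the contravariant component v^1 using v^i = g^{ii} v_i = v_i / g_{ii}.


To raise an index with a diagonal metric: v^i = v_i / g_{ii}.
For index 1: v_1 = 35, g_{11} = 5
v^1 = 35 / 5 = 7

7


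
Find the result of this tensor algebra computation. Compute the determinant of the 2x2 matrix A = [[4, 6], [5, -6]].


For a 2x2 matrix [[a, b], [c, d]], det = a*d - b*c.
a = 4, b = 6, c = 5, d = -6
a*d = 4 * -6 = -24
b*c = 6 * 5 = 30
det = -24 - 30 = -54

-54


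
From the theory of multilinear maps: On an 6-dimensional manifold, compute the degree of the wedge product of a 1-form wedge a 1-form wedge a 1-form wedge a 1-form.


The degree of a wedge product is the sum of the degrees of the individual forms.
Degrees: 1, 1, 1, 1
Total degree = 1 + 1 + 1 + 1 = 4

4


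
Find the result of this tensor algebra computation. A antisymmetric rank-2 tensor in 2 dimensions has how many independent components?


A antisymmetric rank-2 tensor in d dimensions has d(d-1)/2 independent components.
d = 2
d(d-1)/2 = 2 * 1 / 2 = 2 / 2 = 1

1


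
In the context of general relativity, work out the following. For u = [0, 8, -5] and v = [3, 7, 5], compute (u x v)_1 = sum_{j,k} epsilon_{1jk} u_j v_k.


(u x v)_1 = sum_{j,k} epsilon_{1jk} u_j v_k. Only permutations of (1,2,3) contribute; the two non-zero terms are:
eps_{123} u_2 v_3 = 1 * 8 * 5 = 40
eps_{132} u_3 v_2 = -1 * -5 * 7 = 35
(u x v)_1 = 75

75


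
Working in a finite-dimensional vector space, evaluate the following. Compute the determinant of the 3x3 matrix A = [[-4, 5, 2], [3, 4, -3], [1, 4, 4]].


Expanding along the first row, det(A) = a11*M_11 - a12*M_12 + a13*M_13, where M_1j is the (1,j) minor.
Minor M_11 = 4*4 - -3*4 = 28
Minor M_12 = 3*4 - -3*1 = 15
Minor M_13 = 3*4 - 4*1 = 8
det = -4*(28) - 5*(15) + 2*(8)
    = -112 - 75 + 16
    = -171

-171


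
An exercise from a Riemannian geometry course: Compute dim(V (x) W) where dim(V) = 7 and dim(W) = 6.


The dimension of a tensor product is the product of dimensions.
dim(V) = 7, dim(W) = 6
dim(V (x) W) = 7 * 6 = 42

42


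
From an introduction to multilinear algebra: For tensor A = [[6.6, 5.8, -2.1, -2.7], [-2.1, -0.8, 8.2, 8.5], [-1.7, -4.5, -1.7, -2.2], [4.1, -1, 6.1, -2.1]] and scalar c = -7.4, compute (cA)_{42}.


Scalar multiplication: (cA)_{ij} = c * A_{ij}.
c = -7.4
A_{42} = -1
(cA)_{42} = -7.4 * -1 = 7.4

7.4


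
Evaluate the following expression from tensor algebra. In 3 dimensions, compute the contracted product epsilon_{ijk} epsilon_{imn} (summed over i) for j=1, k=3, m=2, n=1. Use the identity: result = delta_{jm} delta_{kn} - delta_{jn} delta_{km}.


Using the identity: epsilon_{ijk} epsilon_{imn} = delta_{jm} delta_{kn} - delta_{jn} delta_{km}.
delta_{12} = 0
delta_{31} = 0
delta_{11} = 1
delta_{32} = 0
Result = 0 * 0 - 1 * 0 = 0 - 0 = 0

0


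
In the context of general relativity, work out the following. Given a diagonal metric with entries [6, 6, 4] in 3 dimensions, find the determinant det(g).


For a diagonal metric, the determinant is the product of diagonal entries.
Diagonal entries: 6, 6, 4
det(g) = 6 * 6 * 4 = 144

144


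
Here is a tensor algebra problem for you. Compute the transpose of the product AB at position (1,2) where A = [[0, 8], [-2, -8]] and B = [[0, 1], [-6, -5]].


(AB)^T_{ij} = (AB)_{ji} = sum_k A_{jk} B_{ki}.
For i=1, j=2 we need (AB)_{21}:
A_{21} * B_{11} = -2 * 0 = 0
A_{22} * B_{21} = -8 * -6 = 48
Sum = 0 + 48 = 48

48


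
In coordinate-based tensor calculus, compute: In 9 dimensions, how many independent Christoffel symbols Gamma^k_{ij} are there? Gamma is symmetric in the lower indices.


Christoffel symbols Gamma^k_{ij} are symmetric in i,j, so there are d * d(d+1)/2 independent symbols.
d = 9
d(d+1)/2 = 9 * 10 / 2 = 45
Total = 9 * 45 = 405

405


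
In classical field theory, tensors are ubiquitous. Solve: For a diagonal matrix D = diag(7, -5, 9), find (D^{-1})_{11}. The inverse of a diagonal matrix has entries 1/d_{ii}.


For a diagonal matrix, the inverse has entries (D^{-1})_{ii} = 1/d_{ii}.
The diagonal entries are: d_{11} = 7, d_{22} = -5, d_{33} = 9
We need (D^{-1})_{11} = 1/d_{11} = 1/7 = 1/7

1/7


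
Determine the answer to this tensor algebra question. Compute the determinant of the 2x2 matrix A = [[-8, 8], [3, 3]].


For a 2x2 matrix [[a, b], [c, d]], det = a*d - b*c.
a = -8, b = 8, c = 3, d = 3
a*d = -8 * 3 = -24
b*c = 8 * 3 = 24
det = -24 - 24 = -48

-48


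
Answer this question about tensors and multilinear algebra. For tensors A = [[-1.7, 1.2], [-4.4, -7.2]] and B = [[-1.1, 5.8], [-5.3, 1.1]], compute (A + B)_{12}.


Tensor addition is component-wise: (A + B)_{ij} = A_{ij} + B_{ij}.
A_{12} = 1.2
B_{12} = 5.8
(A + B)_{12} = 1.2 + 5.8 = 7

7


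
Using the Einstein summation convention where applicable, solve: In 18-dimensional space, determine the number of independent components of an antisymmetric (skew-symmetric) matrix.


An antisymmetric rank-2 tensor satisfies A_{ij} = -A_{ji}, so diagonal entries are zero.
The independent components are the upper-triangular entries: C(n, 2) = n(n-1)/2.
n = 18
C(18, 2) = 18 * 17 / 2 = 306 / 2 = 153

153


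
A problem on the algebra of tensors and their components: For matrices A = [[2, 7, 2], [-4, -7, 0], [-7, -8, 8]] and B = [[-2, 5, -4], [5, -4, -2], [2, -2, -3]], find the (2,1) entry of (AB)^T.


(AB)^T_{ij} = (AB)_{ji} = sum_k A_{jk} B_{ki}.
For i=2, j=1 we need (AB)_{12}:
A_{11} * B_{12} = 2 * 5 = 10
A_{12} * B_{22} = 7 * -4 = -28
A_{13} * B_{32} = 2 * -2 = -4
Sum = 10 + -28 + -4 = -22

-22


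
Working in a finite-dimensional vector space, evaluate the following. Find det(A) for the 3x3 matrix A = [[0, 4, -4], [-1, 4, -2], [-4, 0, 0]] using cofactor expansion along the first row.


Expanding along the first row, det(A) = a11*M_11 - a12*M_12 + a13*M_13, where M_1j is the (1,j) minor.
Minor M_11 = 4*0 - -2*0 = 0
Minor M_12 = -1*0 - -2*-4 = -8
Minor M_13 = -1*0 - 4*-4 = 16
det = 0*(0) - 4*(-8) + -4*(16)
    = 0 - -32 + -64
    = -32

-32


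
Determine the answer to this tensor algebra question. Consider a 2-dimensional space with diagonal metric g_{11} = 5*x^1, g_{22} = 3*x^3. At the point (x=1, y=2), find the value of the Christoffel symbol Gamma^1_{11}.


For a diagonal metric, Gamma^k_{ij} = (1/2) g^{kk} (dg_{ik}/dx_j + dg_{jk}/dx_i - dg_{ij}/dx_k).
The metric is diagonal, so g_{ab} = 0 for a != b.
At the given point: g_{11} = 5, g_{22} = 3
g^{11} = 1/5
dg_{11}/dx_1 = dg_{11}/dx_1 = 5
dg_{11}/dx_1 = dg_{11}/dx_1 = 5
dg_{11}/dx_1 = dg_{11}/dx_1 = 5
Numerator = 5 + 5 - 5 = 5
Gamma^1_{11} = 5 / (2 * 5) = 1/2

1/2


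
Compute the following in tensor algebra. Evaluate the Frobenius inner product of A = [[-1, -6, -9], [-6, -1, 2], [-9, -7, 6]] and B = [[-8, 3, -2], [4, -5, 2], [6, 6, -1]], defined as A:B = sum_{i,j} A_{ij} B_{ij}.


A:B = sum over all i,j of A_{ij} * B_{ij}.
Row 1: -1*-8=8, -6*3=-18, -9*-2=18 => row sum = 8
Row 2: -6*4=-24, -1*-5=5, 2*2=4 => row sum = -15
Row 3: -9*6=-54, -7*6=-42, 6*-1=-6 => row sum = -102
Total = 8 + -15 + -102 = -109

-109


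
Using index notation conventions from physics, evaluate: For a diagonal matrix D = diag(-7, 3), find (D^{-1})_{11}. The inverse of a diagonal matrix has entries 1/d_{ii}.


For a diagonal matrix, the inverse has entries (D^{-1})_{ii} = 1/d_{ii}.
The diagonal entries are: d_{11} = -7, d_{22} = 3
We need (D^{-1})_{11} = 1/d_{11} = 1/-7 = -1/7

-1/7


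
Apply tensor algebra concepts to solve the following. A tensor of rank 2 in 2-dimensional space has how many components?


The number of components of a rank-r tensor in d dimensions is d^r.
Here d = 2 and r = 2.
2^2 = 4

4


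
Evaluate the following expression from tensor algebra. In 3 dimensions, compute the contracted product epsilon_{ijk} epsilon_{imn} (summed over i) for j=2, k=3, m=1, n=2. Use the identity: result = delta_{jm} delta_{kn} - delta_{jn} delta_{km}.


Using the identity: epsilon_{ijk} epsilon_{imn} = delta_{jm} delta_{kn} - delta_{jn} delta_{km}.
delta_{21} = 0
delta_{32} = 0
delta_{22} = 1
delta_{31} = 0
Result = 0 * 0 - 1 * 0 = 0 - 0 = 0

0


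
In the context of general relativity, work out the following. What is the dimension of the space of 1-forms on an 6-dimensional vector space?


The dimension of the space of p-forms on an n-dimensional space is C(n, p).
n = 6, p = 1
C(6, 1) = 6! / (1! * 5!) = 6

6


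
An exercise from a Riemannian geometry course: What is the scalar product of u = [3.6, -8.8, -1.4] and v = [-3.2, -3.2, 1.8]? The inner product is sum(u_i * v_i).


The inner product u . v = sum of u_i * v_i.
Term-by-term: 3.6 * -3.2, -8.8 * -3.2, -1.4 * 1.8
Products: -11.52, 28.16, -2.52
Sum = -11.52 + 28.16 + -2.52 = 14.12

14.12


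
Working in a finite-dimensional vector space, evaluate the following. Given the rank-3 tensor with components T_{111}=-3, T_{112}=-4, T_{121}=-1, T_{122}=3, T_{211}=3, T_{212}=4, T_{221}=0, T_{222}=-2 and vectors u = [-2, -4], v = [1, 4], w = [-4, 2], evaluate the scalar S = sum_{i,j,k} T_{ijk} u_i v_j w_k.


S = sum over i,j,k of T_{ijk} u_i v_j w_k. Expanding all 8 terms:
T_{111}*u_1*v_1*w_1 = -3*-2*1*-4 = -24  (running total: -24)
T_{112}*u_1*v_1*w_2 = -4*-2*1*2 = 16  (running total: -8)
T_{121}*u_1*v_2*w_1 = -1*-2*4*-4 = -32  (running total: -40)
T_{122}*u_1*v_2*w_2 = 3*-2*4*2 = -48  (running total: -88)
T_{211}*u_2*v_1*w_1 = 3*-4*1*-4 = 48  (running total: -40)
T_{212}*u_2*v_1*w_2 = 4*-4*1*2 = -32  (running total: -72)
T_{221}*u_2*v_2*w_1 = 0*-4*4*-4 = 0  (running total: -72)
T_{222}*u_2*v_2*w_2 = -2*-4*4*2 = 64  (running total: -8)
S = -8

-8


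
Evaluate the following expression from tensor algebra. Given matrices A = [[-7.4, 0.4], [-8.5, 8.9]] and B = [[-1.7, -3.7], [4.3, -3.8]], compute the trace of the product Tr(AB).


Tr(AB) = sum_i (AB)_{ii} where (AB)_{ii} = sum_k A_{ik} B_{ki}.
(AB)_{11} = -7.4*-1.7 + 0.4*4.3 = 14.3
(AB)_{22} = -8.5*-3.7 + 8.9*-3.8 = -2.37
Tr(AB) = 14.3 + -2.37 = 11.93

11.93


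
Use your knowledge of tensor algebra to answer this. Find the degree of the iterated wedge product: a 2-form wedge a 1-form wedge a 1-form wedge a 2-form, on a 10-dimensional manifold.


The degree of a wedge product is the sum of the degrees of the individual forms.
Degrees: 2, 1, 1, 2
Total degree = 2 + 1 + 1 + 2 = 6

6


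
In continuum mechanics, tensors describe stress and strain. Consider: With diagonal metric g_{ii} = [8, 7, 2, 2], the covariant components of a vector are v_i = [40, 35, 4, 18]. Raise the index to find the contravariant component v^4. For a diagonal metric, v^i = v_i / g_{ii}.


To raise an index with a diagonal metric: v^i = v_i / g_{ii}.
For index 4: v_4 = 18, g_{44} = 2
v^4 = 18 / 2 = 9

9


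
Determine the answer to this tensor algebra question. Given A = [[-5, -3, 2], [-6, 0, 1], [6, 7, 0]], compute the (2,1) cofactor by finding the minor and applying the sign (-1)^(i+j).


To find cofactor C_{21}, delete row 2 and column 1.
The resulting 2x2 submatrix is: [[-3, 2], [7, 0]]
Minor M_{21} = -3*0 - 2*7
  = 0 - 14 = -14
Sign = (-1)^(2+1) = (-1)^3 = -1
Cofactor C_{21} = -1 * -14 = 14

14


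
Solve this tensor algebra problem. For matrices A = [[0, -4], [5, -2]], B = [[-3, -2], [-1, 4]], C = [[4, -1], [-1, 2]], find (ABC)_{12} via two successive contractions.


(ABC)_{12} = sum_m (AB)_{1m} C_{m2}. First compute row 1 of AB.
(AB)_{11} = 0*-3 + -4*-1 = 4
(AB)_{12} = 0*-2 + -4*4 = -16
Now contract with column 2 of C:
(AB)_{11} * C_{12} = 4 * -1 = -4
(AB)_{12} * C_{22} = -16 * 2 = -32
(ABC)_{12} = -4 + -32 = -36

-36


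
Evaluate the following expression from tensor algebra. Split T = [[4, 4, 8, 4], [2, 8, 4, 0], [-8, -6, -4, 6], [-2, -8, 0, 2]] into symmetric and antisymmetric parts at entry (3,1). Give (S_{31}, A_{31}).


T_{31} = -8
T_{13} = 8
S_{31} = (-8 + 8)/2 = 0/2 = 0
A_{31} = (-8 - 8)/2 = -16/2 = -8
Check: S + A = 0 + -8 = -8 = T_{31}.

(0, -8)


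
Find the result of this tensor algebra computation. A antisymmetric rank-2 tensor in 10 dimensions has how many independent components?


A antisymmetric rank-2 tensor in d dimensions has d(d-1)/2 independent components.
d = 10
d(d-1)/2 = 10 * 9 / 2 = 90 / 2 = 45

45


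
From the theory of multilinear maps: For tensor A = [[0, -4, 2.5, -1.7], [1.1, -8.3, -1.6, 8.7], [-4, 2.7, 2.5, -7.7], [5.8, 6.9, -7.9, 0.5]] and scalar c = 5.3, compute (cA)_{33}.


Scalar multiplication: (cA)_{ij} = c * A_{ij}.
c = 5.3
A_{33} = 2.5
(cA)_{33} = 5.3 * 2.5 = 13.25

13.25


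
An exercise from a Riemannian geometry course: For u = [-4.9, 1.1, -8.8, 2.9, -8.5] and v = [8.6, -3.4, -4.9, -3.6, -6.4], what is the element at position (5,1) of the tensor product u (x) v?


The outer product entry T_{ij} = u_i * v_j.
We need i=5, j=1.
u_5 = -8.5, v_1 = 8.6
T_{5,1} = -8.5 * 8.6 = -73.1

-73.1


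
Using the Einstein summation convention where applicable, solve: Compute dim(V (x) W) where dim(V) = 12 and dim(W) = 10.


The dimension of a tensor product is the product of dimensions.
dim(V) = 12, dim(W) = 10
dim(V (x) W) = 12 * 10 = 120

120


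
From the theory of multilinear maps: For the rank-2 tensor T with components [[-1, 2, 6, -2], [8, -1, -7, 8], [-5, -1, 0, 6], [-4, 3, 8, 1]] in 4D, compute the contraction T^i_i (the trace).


The contraction (trace) of a rank-2 tensor is the sum of its diagonal elements.
Diagonal entries: A[1,1] = -1, A[2,2] = -1, A[3,3] = 0, A[4,4] = 1
Tr(A) = -1 + -1 + 0 + 1 = -1

-1


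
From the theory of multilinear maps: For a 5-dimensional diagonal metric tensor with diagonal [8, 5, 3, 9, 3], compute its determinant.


For a diagonal metric, the determinant is the product of diagonal entries.
Diagonal entries: 8, 5, 3, 9, 3
det(g) = 8 * 5 * 3 * 9 * 3 = 3240

3240


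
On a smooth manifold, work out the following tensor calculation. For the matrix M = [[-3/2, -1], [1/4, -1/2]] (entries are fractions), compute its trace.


The trace is the sum of diagonal entries.
Diagonal: M[1,1] = -3/2, M[2,2] = -1/2
Tr(M) = -3/2 + -1/2
Computing step by step:
After adding M[1,1]: -3/2
After adding M[2,2]: -2
Tr(M) = -2

-2


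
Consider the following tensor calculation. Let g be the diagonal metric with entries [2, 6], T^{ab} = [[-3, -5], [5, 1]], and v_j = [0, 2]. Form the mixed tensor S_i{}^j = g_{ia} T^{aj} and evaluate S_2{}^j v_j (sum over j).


Step 1: lower the first index. For a diagonal metric, g_{ia} T^{aj} = g_{ii} T^{ij} (no sum on i).
g_{22} = 6
S_2{}^1 = 6 * T^{21} = 6 * 5 = 30
S_2{}^2 = 6 * T^{22} = 6 * 1 = 6
Step 2: contract S_2{}^j with v_j.
S_2{}^1 * v_1 = 30 * 0 = 0
S_2{}^2 * v_2 = 6 * 2 = 12
Result = 0 + 12 = 12

12


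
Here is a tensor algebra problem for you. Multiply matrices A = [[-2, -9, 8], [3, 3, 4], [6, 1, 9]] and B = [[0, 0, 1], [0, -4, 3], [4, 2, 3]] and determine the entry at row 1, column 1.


(AB)_{ij} = sum_k A_{ik} B_{kj}.
For i=1, j=1:
A_{11} * B_{11} = -2 * 0 = 0
A_{12} * B_{21} = -9 * 0 = 0
A_{13} * B_{31} = 8 * 4 = 32
Sum = 0 + 0 + 32 = 32

32


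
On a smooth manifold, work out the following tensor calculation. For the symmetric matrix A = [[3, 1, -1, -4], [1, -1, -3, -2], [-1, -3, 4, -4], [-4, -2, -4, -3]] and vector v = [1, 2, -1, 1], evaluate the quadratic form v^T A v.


First compute Av:
(Av)_1 = 3*1 + 1*2 + -1*-1 + -4*1 = 2
(Av)_2 = 1*1 + -1*2 + -3*-1 + -2*1 = 0
(Av)_3 = -1*1 + -3*2 + 4*-1 + -4*1 = -15
(Av)_4 = -4*1 + -2*2 + -4*-1 + -3*1 = -7
Av = [2, 0, -15, -7]
Then v^T (Av) = 1*2 + 2*0 + -1*-15 + 1*-7
= 2 + 0 + 15 + -7 = 10

10


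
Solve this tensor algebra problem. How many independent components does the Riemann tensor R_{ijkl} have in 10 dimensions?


The Riemann tensor in d dimensions has d^2(d^2 - 1)/12 independent components.
d = 10, so d^2 = 100
d^2 - 1 = 99
d^2(d^2 - 1) = 100 * 99 = 9900
Divide by 12: 9900 / 12 = 825

825


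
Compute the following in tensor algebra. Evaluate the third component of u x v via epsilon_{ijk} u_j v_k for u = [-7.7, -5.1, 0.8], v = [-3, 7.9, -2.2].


(u x v)_3 = sum_{j,k} epsilon_{3jk} u_j v_k. Only permutations of (1,2,3) contribute; the two non-zero terms are:
eps_{312} u_1 v_2 = 1 * -7.7 * 7.9 = -60.83
eps_{321} u_2 v_1 = -1 * -5.1 * -3 = -15.3
(u x v)_3 = -76.13

-76.13


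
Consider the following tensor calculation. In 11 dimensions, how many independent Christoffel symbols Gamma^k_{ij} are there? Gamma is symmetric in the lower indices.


Christoffel symbols Gamma^k_{ij} are symmetric in i,j, so there are d * d(d+1)/2 independent symbols.
d = 11
d(d+1)/2 = 11 * 12 / 2 = 66
Total = 11 * 66 = 726

726


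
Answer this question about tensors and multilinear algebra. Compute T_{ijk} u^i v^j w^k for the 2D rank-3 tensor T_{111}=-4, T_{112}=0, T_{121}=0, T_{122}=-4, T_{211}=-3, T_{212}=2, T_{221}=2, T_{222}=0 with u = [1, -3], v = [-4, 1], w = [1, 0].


S = sum over i,j,k of T_{ijk} u_i v_j w_k. Expanding all 8 terms:
T_{111}*u_1*v_1*w_1 = -4*1*-4*1 = 16  (running total: 16)
T_{112}*u_1*v_1*w_2 = 0*1*-4*0 = 0  (running total: 16)
T_{121}*u_1*v_2*w_1 = 0*1*1*1 = 0  (running total: 16)
T_{122}*u_1*v_2*w_2 = -4*1*1*0 = 0  (running total: 16)
T_{211}*u_2*v_1*w_1 = -3*-3*-4*1 = -36  (running total: -20)
T_{212}*u_2*v_1*w_2 = 2*-3*-4*0 = 0  (running total: -20)
T_{221}*u_2*v_2*w_1 = 2*-3*1*1 = -6  (running total: -26)
T_{222}*u_2*v_2*w_2 = 0*-3*1*0 = 0  (running total: -26)
S = -26

-26


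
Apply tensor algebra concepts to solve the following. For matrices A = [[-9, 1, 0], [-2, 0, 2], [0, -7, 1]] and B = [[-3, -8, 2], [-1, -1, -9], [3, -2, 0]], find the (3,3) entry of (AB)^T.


(AB)^T_{ij} = (AB)_{ji} = sum_k A_{jk} B_{ki}.
For i=3, j=3 we need (AB)_{33}:
A_{31} * B_{13} = 0 * 2 = 0
A_{32} * B_{23} = -7 * -9 = 63
A_{33} * B_{33} = 1 * 0 = 0
Sum = 0 + 63 + 0 = 63

63


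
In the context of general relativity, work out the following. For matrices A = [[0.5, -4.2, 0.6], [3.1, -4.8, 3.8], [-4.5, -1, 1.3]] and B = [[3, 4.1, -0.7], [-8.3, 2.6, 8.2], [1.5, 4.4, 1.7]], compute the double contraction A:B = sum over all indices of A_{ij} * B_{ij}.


A:B = sum over all i,j of A_{ij} * B_{ij}.
Row 1: 0.5*3=1.5, -4.2*4.1=-17.22, 0.6*-0.7=-0.42 => row sum = -16.14
Row 2: 3.1*-8.3=-25.73, -4.8*2.6=-12.48, 3.8*8.2=31.16 => row sum = -7.05
Row 3: -4.5*1.5=-6.75, -1*4.4=-4.4, 1.3*1.7=2.21 => row sum = -8.94
Total = -16.14 + -7.05 + -8.94 = -32.13

-32.13


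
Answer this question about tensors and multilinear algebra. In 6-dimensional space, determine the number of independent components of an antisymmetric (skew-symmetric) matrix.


An antisymmetric rank-2 tensor satisfies A_{ij} = -A_{ji}, so diagonal entries are zero.
The independent components are the upper-triangular entries: C(n, 2) = n(n-1)/2.
n = 6
C(6, 2) = 6 * 5 / 2 = 30 / 2 = 15

15


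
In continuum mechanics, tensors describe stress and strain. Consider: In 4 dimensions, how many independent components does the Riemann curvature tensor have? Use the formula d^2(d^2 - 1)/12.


The Riemann tensor in d dimensions has d^2(d^2 - 1)/12 independent components.
d = 4, so d^2 = 16
d^2 - 1 = 15
d^2(d^2 - 1) = 16 * 15 = 240
Divide by 12: 240 / 12 = 20

20


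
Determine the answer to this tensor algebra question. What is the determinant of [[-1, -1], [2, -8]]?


For a 2x2 matrix [[a, b], [c, d]], det = a*d - b*c.
a = -1, b = -1, c = 2, d = -8
a*d = -1 * -8 = 8
b*c = -1 * 2 = -2
det = 8 - -2 = 10

10


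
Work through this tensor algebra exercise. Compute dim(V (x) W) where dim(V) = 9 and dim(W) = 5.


The dimension of a tensor product is the product of dimensions.
dim(V) = 9, dim(W) = 5
dim(V (x) W) = 9 * 5 = 45

45


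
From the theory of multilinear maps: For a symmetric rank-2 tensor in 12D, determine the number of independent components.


A symmetric rank-2 tensor in d dimensions has d(d+1)/2 independent components.
d = 12
d(d+1)/2 = 12 * 13 / 2 = 156 / 2 = 78

78


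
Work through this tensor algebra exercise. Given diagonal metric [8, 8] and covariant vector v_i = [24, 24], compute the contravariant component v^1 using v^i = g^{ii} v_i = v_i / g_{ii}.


To raise an index with a diagonal metric: v^i = v_i / g_{ii}.
For index 1: v_1 = 24, g_{11} = 8
v^1 = 24 / 8 = 3

3


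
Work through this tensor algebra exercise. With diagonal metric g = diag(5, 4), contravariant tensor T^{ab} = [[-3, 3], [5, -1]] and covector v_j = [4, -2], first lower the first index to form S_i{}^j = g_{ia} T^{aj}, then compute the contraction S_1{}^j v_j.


Step 1: lower the first index. For a diagonal metric, g_{ia} T^{aj} = g_{ii} T^{ij} (no sum on i).
g_{11} = 5
S_1{}^1 = 5 * T^{11} = 5 * -3 = -15
S_1{}^2 = 5 * T^{12} = 5 * 3 = 15
Step 2: contract S_1{}^j with v_j.
S_1{}^1 * v_1 = -15 * 4 = -60
S_1{}^2 * v_2 = 15 * -2 = -30
Result = -60 + -30 = -90

-90


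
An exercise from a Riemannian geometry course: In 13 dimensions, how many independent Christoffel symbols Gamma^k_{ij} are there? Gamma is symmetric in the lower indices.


Christoffel symbols Gamma^k_{ij} are symmetric in i,j, so there are d * d(d+1)/2 independent symbols.
d = 13
d(d+1)/2 = 13 * 14 / 2 = 91
Total = 13 * 91 = 1183

1183


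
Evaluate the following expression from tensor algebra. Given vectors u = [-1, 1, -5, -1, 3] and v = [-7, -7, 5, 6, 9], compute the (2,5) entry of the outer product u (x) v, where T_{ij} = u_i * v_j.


The outer product entry T_{ij} = u_i * v_j.
We need i=2, j=5.
u_2 = 1, v_5 = 9
T_{2,5} = 1 * 9 = 9

9


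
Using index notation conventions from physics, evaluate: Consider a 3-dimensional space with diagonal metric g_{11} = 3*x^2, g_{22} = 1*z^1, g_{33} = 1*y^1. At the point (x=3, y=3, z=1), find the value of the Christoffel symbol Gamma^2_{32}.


For a diagonal metric, Gamma^k_{ij} = (1/2) g^{kk} (dg_{ik}/dx_j + dg_{jk}/dx_i - dg_{ij}/dx_k).
The metric is diagonal, so g_{ab} = 0 for a != b.
At the given point: g_{11} = 27, g_{22} = 1, g_{33} = 3
g^{22} = 1/1
dg_{32}/dx_2 = 0 (off-diagonal)
dg_{22}/dx_3 = dg_{22}/dx_3 = 1
dg_{32}/dx_2 = 0 (off-diagonal)
Numerator = 0 + 1 - 0 = 1
Gamma^2_{32} = 1 / (2 * 1) = 1/2

1/2


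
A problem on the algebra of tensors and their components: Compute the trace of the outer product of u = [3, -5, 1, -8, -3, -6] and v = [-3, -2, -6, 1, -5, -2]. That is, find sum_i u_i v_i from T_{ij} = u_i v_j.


The outer product gives T_{ij} = u_i v_j.
The trace (contraction) is Tr(T) = sum_i T_{ii} = sum_i u_i v_i.
Diagonal entries:
T_{11} = u_1 * v_1 = 3 * -3 = -9
T_{22} = u_2 * v_2 = -5 * -2 = 10
T_{33} = u_3 * v_3 = 1 * -6 = -6
T_{44} = u_4 * v_4 = -8 * 1 = -8
T_{55} = u_5 * v_5 = -3 * -5 = 15
T_{66} = u_6 * v_6 = -6 * -2 = 12
Tr(T) = -9 + 10 + -6 + -8 + 15 + 12 = 14

14


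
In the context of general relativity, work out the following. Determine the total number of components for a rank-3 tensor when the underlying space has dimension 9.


The number of components of a rank-r tensor in d dimensions is d^r.
Here d = 9 and r = 3.
9^3 = 729

729
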